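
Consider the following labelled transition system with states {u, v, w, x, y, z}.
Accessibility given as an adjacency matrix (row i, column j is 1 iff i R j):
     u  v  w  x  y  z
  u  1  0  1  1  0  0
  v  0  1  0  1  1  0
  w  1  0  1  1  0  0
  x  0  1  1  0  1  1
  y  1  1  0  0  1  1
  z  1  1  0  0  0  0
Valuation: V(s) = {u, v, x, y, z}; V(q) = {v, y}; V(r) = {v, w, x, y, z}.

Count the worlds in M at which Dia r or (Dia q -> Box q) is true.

Recall that Box ψ holds at a world iff ψ holds at every accessible world, and Dia ψ holds iff ψ holds at some accessible world.
Let φ = Dia r or (Dia q -> Box q). Evaluate φ at each world:
  u (successors {u, w, x}): φ is true.
  v (successors {v, x, y}): φ is true.
  w (successors {u, w, x}): φ is true.
  x (successors {v, w, y, z}): φ is true.
  y (successors {u, v, y, z}): φ is true.
  z (successors {u, v}): φ is true.
For instance, at u:
  At u: Dia r is true, Dia q -> Box q is true, so Dia r or (Dia q -> Box q) is true.
    At u: Dia r requires r at some successor in {u, w, x}.
      r holds at w, so Dia r is true at u.
    At u: Dia q is false, Box q is false, so Dia q -> Box q is true.
      At u: Dia q requires q at some successor in {u, w, x}.
        At u: q is false.
        At w: q is false.
        At x: q is false.
      So Dia q is false at u.
      At u: Box q requires q at every successor {u, w, x}.
        q fails at u, so Box q is false at u.
Satisfying worlds: {u, v, w, x, y, z}

6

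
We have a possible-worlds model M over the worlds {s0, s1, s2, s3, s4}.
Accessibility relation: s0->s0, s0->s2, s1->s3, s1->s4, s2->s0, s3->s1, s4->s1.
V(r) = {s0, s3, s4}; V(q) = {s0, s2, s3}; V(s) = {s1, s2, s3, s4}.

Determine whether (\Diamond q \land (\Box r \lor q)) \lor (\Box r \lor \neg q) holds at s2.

Recall that \Box ψ holds at a world iff ψ holds at every accessible world, and \Diamond ψ holds iff ψ holds at some accessible world.
At s2: \Diamond q \land (\Box r \lor q) is true, \Box r \lor \neg q is true, so (\Diamond q \land (\Box r \lor q)) \lor (\Box r \lor \neg q) is true.
  At s2: \Diamond q is true, \Box r \lor q is true, so \Diamond q \land (\Box r \lor q) is true.
    At s2: \Diamond q requires q at some successor in {s0}.
      q holds at s0, so \Diamond q is true at s2.
    At s2: \Box r is true, q is true, so \Box r \lor q is true.
      At s2: \Box r requires r at every successor {s0}.
        At s0: r is true.
      So \Box r is true at s2.
  At s2: \Box r is true, \neg q is false, so \Box r \lor \neg q is true.
    At s2: \Box r requires r at every successor {s0}.
      At s0: r is true.
    So \Box r is true at s2.

Yes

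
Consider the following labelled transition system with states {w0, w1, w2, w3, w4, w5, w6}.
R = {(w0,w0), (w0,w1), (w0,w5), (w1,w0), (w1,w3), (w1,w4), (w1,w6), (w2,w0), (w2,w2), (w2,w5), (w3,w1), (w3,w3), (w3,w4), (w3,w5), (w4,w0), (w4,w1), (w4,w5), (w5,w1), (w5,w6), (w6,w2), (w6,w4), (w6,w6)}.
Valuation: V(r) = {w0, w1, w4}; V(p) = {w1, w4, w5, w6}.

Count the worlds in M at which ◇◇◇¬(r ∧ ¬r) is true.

Let φ = ◇◇◇¬(r ∧ ¬r). Evaluate φ at each world:
  w0 (successors {w0, w1, w5}): φ is true.
  w1 (successors {w0, w3, w4, w6}): φ is true.
  w2 (successors {w0, w2, w5}): φ is true.
  w3 (successors {w1, w3, w4, w5}): φ is true.
  w4 (successors {w0, w1, w5}): φ is true.
  w5 (successors {w1, w6}): φ is true.
  w6 (successors {w2, w4, w6}): φ is true.
For instance, at w0:
  At w0: ◇◇◇¬(r ∧ ¬r) requires ◇◇¬(r ∧ ¬r) at some successor in {w0, w1, w5}.
    ◇◇¬(r ∧ ¬r) holds at w0, so ◇◇◇¬(r ∧ ¬r) is true at w0.
      At w0: ◇◇¬(r ∧ ¬r) requires ◇¬(r ∧ ¬r) at some successor in {w0, w1, w5}.
        ◇¬(r ∧ ¬r) holds at w0, so ◇◇¬(r ∧ ¬r) is true at w0.
Satisfying worlds: {w0, w1, w2, w3, w4, w5, w6}

7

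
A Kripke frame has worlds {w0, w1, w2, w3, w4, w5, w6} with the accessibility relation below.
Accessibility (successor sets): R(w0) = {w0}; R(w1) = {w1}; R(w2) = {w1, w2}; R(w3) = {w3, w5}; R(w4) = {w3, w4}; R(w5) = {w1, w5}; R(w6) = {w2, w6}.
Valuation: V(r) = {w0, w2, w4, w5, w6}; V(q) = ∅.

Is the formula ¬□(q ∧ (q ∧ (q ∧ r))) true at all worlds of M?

Yes

Let φ = ¬□(q ∧ (q ∧ (q ∧ r))). Evaluate φ at each world:
  w0 (successors {w0}): φ is true.
  w1 (successors {w1}): φ is true.
  w2 (successors {w1, w2}): φ is true.
  w3 (successors {w3, w5}): φ is true.
  w4 (successors {w3, w4}): φ is true.
  w5 (successors {w1, w5}): φ is true.
  w6 (successors {w2, w6}): φ is true.
For instance, at w2:
  At w2: □(q ∧ (q ∧ (q ∧ r))) is false, so ¬□(q ∧ (q ∧ (q ∧ r))) is true.
    At w2: □(q ∧ (q ∧ (q ∧ r))) requires q ∧ (q ∧ (q ∧ r)) at every successor {w1, w2}.
      q ∧ (q ∧ (q ∧ r)) fails at w1, so □(q ∧ (q ∧ (q ∧ r))) is false at w2.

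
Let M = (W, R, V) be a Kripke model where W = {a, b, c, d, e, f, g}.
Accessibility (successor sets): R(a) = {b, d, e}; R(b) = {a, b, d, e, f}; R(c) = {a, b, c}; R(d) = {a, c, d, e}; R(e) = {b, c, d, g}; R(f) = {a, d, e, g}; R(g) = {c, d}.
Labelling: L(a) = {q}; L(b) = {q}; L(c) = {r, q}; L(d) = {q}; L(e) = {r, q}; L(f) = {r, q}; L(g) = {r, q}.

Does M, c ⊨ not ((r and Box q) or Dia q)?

Recall that Box ψ holds at a world iff ψ holds at every accessible world, and Dia ψ holds iff ψ holds at some accessible world.
At c: (r and Box q) or Dia q is true, so not ((r and Box q) or Dia q) is false.
  At c: r and Box q is true, Dia q is true, so (r and Box q) or Dia q is true.
    At c: r is true, Box q is true, so r and Box q is true.
      At c: Box q requires q at every successor {a, b, c}.
        At a: q is true.
        At b: q is true.
        At c: q is true.
      So Box q is true at c.
    At c: Dia q requires q at some successor in {a, b, c}.
      q holds at a, so Dia q is true at c.

No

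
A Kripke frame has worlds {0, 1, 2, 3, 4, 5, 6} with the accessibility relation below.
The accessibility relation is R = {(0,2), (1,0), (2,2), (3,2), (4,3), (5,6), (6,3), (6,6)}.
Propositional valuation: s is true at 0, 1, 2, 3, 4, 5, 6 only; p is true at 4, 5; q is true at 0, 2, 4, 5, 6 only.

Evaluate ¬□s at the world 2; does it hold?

No

Recall that □ψ holds at a world iff ψ holds at every accessible world, and ◇ψ holds iff ψ holds at some accessible world.
At 2: □s is true, so ¬□s is false.
  At 2: □s requires s at every successor {2}.
    At 2: s is true.
  So □s is true at 2.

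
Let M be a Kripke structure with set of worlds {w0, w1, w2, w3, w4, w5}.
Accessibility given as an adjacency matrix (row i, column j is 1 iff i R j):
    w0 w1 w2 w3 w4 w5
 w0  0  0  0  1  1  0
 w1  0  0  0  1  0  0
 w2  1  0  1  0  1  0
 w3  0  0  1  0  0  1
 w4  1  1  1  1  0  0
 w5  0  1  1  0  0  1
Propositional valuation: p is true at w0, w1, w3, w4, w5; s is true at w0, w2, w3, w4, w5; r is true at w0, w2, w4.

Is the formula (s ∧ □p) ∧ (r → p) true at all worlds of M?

Let φ = (s ∧ □p) ∧ (r → p). Evaluate φ at each world:
  w0 (successors {w3, w4}): φ is true.
  w1 (successors {w3}): φ is false.
  w2 (successors {w0, w2, w4}): φ is false.
  w3 (successors {w2, w5}): φ is false.
  w4 (successors {w0, w1, w2, w3}): φ is false.
  w5 (successors {w1, w2, w5}): φ is false.
Detail at w1 (counterexample):
  At w1: s ∧ □p is false, r → p is true, so (s ∧ □p) ∧ (r → p) is false.
    At w1: s is false, □p is true, so s ∧ □p is false.
      At w1: □p requires p at every successor {w3}.
        At w3: p is true.
      So □p is true at w1.

No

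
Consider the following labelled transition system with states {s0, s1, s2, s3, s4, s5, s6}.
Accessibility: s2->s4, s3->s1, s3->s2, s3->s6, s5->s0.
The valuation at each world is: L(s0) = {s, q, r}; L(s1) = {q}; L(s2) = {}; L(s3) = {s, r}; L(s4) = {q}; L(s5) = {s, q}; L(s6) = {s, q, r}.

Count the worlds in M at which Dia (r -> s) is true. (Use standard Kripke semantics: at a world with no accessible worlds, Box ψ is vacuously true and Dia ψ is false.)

Recall that Dia ψ holds at a world iff ψ holds at some accessible world.
Let φ = Dia (r -> s). Evaluate φ at each world:
  s0 (successors ∅): φ is false.
  s1 (successors ∅): φ is false.
  s2 (successors {s4}): φ is true.
  s3 (successors {s1, s2, s6}): φ is true.
  s4 (successors ∅): φ is false.
  s5 (successors {s0}): φ is true.
  s6 (successors ∅): φ is false.
For instance, at s3:
  At s3: Dia (r -> s) requires r -> s at some successor in {s1, s2, s6}.
    r -> s holds at s1, so Dia (r -> s) is true at s3.
Satisfying worlds: {s2, s3, s5}

3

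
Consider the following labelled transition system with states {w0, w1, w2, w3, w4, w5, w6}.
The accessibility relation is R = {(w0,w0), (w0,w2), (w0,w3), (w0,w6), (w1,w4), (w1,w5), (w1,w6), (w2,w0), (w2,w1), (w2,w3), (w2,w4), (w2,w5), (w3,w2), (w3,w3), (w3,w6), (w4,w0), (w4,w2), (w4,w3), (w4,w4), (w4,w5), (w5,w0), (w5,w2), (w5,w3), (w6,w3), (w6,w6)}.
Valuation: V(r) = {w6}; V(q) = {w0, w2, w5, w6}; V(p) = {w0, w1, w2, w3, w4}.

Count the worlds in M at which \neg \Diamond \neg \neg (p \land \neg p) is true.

7

Recall that \Diamond ψ holds at a world iff ψ holds at some accessible world.
Let φ = \neg \Diamond \neg \neg (p \land \neg p). Evaluate φ at each world:
  w0 (successors {w0, w2, w3, w6}): φ is true.
  w1 (successors {w4, w5, w6}): φ is true.
  w2 (successors {w0, w1, w3, w4, w5}): φ is true.
  w3 (successors {w2, w3, w6}): φ is true.
  w4 (successors {w0, w2, w3, w4, w5}): φ is true.
  w5 (successors {w0, w2, w3}): φ is true.
  w6 (successors {w3, w6}): φ is true.
For instance, at w5:
  At w5: \Diamond \neg \neg (p \land \neg p) is false, so \neg \Diamond \neg \neg (p \land \neg p) is true.
    At w5: \Diamond \neg \neg (p \land \neg p) requires \neg \neg (p \land \neg p) at some successor in {w0, w2, w3}.
      At w0: \neg \neg (p \land \neg p) is false.
      At w2: \neg \neg (p \land \neg p) is false.
      At w3: \neg \neg (p \land \neg p) is false.
    So \Diamond \neg \neg (p \land \neg p) is false at w5.
Satisfying worlds: {w0, w1, w2, w3, w4, w5, w6}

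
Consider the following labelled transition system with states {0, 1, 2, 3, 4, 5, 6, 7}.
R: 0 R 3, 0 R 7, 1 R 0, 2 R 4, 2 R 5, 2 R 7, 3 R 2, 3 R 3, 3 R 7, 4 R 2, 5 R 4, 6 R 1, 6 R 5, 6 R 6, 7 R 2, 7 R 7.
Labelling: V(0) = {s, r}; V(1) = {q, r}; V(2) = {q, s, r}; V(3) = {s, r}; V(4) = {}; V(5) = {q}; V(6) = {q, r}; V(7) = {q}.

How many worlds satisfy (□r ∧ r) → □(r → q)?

Let φ = (□r ∧ r) → □(r → q). Evaluate φ at each world:
  0 (successors {3, 7}): φ is true.
  1 (successors {0}): φ is false.
  2 (successors {4, 5, 7}): φ is true.
  3 (successors {2, 3, 7}): φ is true.
  4 (successors {2}): φ is true.
  5 (successors {4}): φ is true.
  6 (successors {1, 5, 6}): φ is true.
  7 (successors {2, 7}): φ is true.
For instance, at 0:
  At 0: □r ∧ r is false, □(r → q) is false, so (□r ∧ r) → □(r → q) is true.
    At 0: □r is false, r is true, so □r ∧ r is false.
      At 0: □r requires r at every successor {3, 7}.
        r fails at 7, so □r is false at 0.
    At 0: □(r → q) requires r → q at every successor {3, 7}.
      r → q fails at 3, so □(r → q) is false at 0.
Satisfying worlds: {0, 2, 3, 4, 5, 6, 7}

7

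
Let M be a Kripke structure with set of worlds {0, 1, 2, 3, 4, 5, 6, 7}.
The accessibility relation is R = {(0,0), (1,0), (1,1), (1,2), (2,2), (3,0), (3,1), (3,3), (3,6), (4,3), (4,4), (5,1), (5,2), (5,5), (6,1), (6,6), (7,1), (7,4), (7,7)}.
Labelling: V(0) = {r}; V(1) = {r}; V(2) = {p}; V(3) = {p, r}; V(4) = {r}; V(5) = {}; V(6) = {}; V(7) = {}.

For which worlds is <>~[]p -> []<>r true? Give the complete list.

Let φ = <>~[]p -> []<>r. Evaluate φ at each world:
  0 (successors {0}): φ is true.
  1 (successors {0, 1, 2}): φ is false.
  2 (successors {2}): φ is true.
  3 (successors {0, 1, 3, 6}): φ is true.
  4 (successors {3, 4}): φ is true.
  5 (successors {1, 2, 5}): φ is false.
  6 (successors {1, 6}): φ is true.
  7 (successors {1, 4, 7}): φ is true.
For instance, at 7:
  At 7: <>~[]p is true, []<>r is true, so <>~[]p -> []<>r is true.
    At 7: <>~[]p requires ~[]p at some successor in {1, 4, 7}.
      ~[]p holds at 1, so <>~[]p is true at 7.
    At 7: []<>r requires <>r at every successor {1, 4, 7}.
      At 1: <>r is true.
      At 4: <>r is true.
      At 7: <>r is true.
    So []<>r is true at 7.
Satisfying worlds: {0, 2, 3, 4, 6, 7}

0, 2, 3, 4, 6, 7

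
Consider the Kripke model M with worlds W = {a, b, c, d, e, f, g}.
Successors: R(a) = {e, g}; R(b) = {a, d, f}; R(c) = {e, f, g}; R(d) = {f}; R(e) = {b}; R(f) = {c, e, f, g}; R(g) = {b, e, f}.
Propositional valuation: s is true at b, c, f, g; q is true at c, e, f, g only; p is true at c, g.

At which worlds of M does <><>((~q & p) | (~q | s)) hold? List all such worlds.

a, b, c, d, e, f, g

Recall that <>ψ holds at a world iff ψ holds at some accessible world.
Let φ = <><>((~q & p) | (~q | s)). Evaluate φ at each world:
  a (successors {e, g}): φ is true.
  b (successors {a, d, f}): φ is true.
  c (successors {e, f, g}): φ is true.
  d (successors {f}): φ is true.
  e (successors {b}): φ is true.
  f (successors {c, e, f, g}): φ is true.
  g (successors {b, e, f}): φ is true.
For instance, at g:
  At g: <><>((~q & p) | (~q | s)) requires <>((~q & p) | (~q | s)) at some successor in {b, e, f}.
    <>((~q & p) | (~q | s)) holds at b, so <><>((~q & p) | (~q | s)) is true at g.
      At b: <>((~q & p) | (~q | s)) requires (~q & p) | (~q | s) at some successor in {a, d, f}.
        (~q & p) | (~q | s) holds at a, so <>((~q & p) | (~q | s)) is true at b.
Satisfying worlds: {a, b, c, d, e, f, g}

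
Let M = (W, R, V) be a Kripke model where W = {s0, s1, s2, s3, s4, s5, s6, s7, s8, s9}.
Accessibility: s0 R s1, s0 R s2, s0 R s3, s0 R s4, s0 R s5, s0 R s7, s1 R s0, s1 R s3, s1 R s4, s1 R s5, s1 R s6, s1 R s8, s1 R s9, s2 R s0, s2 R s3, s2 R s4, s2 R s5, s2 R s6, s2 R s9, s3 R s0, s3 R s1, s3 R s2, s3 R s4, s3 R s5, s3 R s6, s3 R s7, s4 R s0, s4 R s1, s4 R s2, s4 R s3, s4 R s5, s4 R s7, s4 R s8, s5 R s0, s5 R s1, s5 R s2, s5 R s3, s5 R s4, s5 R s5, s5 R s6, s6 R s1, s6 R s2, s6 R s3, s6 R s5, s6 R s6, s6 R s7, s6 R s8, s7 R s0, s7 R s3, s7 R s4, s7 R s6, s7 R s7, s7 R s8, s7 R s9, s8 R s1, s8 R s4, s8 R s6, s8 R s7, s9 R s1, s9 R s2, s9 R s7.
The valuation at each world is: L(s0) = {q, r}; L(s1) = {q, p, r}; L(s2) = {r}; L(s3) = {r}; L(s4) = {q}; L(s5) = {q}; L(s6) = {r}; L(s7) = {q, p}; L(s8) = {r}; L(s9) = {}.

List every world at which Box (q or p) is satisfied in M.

none

Let φ = Box (q or p). Evaluate φ at each world:
  s0 (successors {s1, s2, s3, s4, s5, s7}): φ is false.
  s1 (successors {s0, s3, s4, s5, s6, s8, s9}): φ is false.
  s2 (successors {s0, s3, s4, s5, s6, s9}): φ is false.
  s3 (successors {s0, s1, s2, s4, s5, s6, s7}): φ is false.
  s4 (successors {s0, s1, s2, s3, s5, s7, s8}): φ is false.
  s5 (successors {s0, s1, s2, s3, s4, s5, s6}): φ is false.
  s6 (successors {s1, s2, s3, s5, s6, s7, s8}): φ is false.
  s7 (successors {s0, s3, s4, s6, s7, s8, s9}): φ is false.
  s8 (successors {s1, s4, s6, s7}): φ is false.
  s9 (successors {s1, s2, s7}): φ is false.
For instance, at s2:
  At s2: Box (q or p) requires q or p at every successor {s0, s3, s4, s5, s6, s9}.
    q or p fails at s3, so Box (q or p) is false at s2.
Satisfying worlds: none.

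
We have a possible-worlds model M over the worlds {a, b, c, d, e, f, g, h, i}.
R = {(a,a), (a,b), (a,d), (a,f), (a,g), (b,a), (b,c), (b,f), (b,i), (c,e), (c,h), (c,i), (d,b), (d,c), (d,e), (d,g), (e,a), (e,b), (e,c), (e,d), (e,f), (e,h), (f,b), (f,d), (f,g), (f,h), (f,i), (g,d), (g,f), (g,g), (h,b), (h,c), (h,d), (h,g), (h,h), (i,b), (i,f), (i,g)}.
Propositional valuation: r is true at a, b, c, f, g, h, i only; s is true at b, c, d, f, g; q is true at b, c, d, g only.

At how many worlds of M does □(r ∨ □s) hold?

2

Let φ = □(r ∨ □s). Evaluate φ at each world:
  a (successors {a, b, d, f, g}): φ is false.
  b (successors {a, c, f, i}): φ is true.
  c (successors {e, h, i}): φ is false.
  d (successors {b, c, e, g}): φ is false.
  e (successors {a, b, c, d, f, h}): φ is false.
  f (successors {b, d, g, h, i}): φ is false.
  g (successors {d, f, g}): φ is false.
  h (successors {b, c, d, g, h}): φ is false.
  i (successors {b, f, g}): φ is true.
For instance, at i:
  At i: □(r ∨ □s) requires r ∨ □s at every successor {b, f, g}.
      At b: r is true, □s is false, so r ∨ □s is true.
      At f: r is true, □s is false, so r ∨ □s is true.
      At g: r is true, □s is true, so r ∨ □s is true.
  So □(r ∨ □s) is true at i.
Satisfying worlds: {b, i}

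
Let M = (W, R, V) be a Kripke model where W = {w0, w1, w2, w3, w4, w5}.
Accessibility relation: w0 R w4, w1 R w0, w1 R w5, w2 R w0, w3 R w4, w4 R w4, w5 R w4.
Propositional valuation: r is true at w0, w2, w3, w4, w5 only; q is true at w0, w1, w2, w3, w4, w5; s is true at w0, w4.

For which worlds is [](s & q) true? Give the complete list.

Let φ = [](s & q). Evaluate φ at each world:
  w0 (successors {w4}): φ is true.
  w1 (successors {w0, w5}): φ is false.
  w2 (successors {w0}): φ is true.
  w3 (successors {w4}): φ is true.
  w4 (successors {w4}): φ is true.
  w5 (successors {w4}): φ is true.
For instance, at w0:
  At w0: [](s & q) requires s & q at every successor {w4}.
    At w4: s & q is true.
  So [](s & q) is true at w0.
Satisfying worlds: {w0, w2, w3, w4, w5}

w0, w2, w3, w4, w5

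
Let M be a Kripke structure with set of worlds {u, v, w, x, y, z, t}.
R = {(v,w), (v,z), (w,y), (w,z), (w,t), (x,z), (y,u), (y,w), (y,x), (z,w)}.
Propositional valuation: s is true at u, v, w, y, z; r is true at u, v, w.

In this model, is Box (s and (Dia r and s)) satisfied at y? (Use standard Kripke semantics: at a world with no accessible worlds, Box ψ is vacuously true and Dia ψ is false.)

No

At y: Box (s and (Dia r and s)) requires s and (Dia r and s) at every successor {u, w, x}.
  s and (Dia r and s) fails at u, so Box (s and (Dia r and s)) is false at y.
    At u: s is true, Dia r and s is false, so s and (Dia r and s) is false.
      At u: Dia r is false, s is true, so Dia r and s is false.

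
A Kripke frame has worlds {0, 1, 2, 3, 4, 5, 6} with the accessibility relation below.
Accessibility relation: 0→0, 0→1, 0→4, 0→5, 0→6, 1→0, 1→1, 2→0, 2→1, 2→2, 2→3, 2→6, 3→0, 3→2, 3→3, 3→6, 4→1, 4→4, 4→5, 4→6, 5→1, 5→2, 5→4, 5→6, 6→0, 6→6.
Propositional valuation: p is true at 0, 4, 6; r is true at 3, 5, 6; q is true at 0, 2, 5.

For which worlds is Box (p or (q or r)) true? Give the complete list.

Let φ = Box (p or (q or r)). Evaluate φ at each world:
  0 (successors {0, 1, 4, 5, 6}): φ is false.
  1 (successors {0, 1}): φ is false.
  2 (successors {0, 1, 2, 3, 6}): φ is false.
  3 (successors {0, 2, 3, 6}): φ is true.
  4 (successors {1, 4, 5, 6}): φ is false.
  5 (successors {1, 2, 4, 6}): φ is false.
  6 (successors {0, 6}): φ is true.
For instance, at 2:
  At 2: Box (p or (q or r)) requires p or (q or r) at every successor {0, 1, 2, 3, 6}.
    p or (q or r) fails at 1, so Box (p or (q or r)) is false at 2.
Satisfying worlds: {3, 6}

3, 6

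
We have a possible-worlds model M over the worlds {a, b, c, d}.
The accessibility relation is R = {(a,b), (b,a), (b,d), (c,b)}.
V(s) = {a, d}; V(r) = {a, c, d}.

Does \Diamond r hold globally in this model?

No

Let φ = \Diamond r. Evaluate φ at each world:
  a (successors {b}): φ is false.
  b (successors {a, d}): φ is true.
  c (successors {b}): φ is false.
  d (successors ∅): φ is false.
Detail at a (counterexample):
  At a: \Diamond r requires r at some successor in {b}.
    At b: r is false.
  So \Diamond r is false at a.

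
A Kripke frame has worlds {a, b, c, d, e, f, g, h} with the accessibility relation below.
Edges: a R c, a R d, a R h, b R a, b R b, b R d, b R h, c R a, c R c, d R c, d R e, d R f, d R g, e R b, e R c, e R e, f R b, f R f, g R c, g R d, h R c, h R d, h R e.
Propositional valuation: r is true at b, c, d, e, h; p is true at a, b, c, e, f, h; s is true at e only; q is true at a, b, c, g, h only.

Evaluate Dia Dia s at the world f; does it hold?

No

At f: Dia Dia s requires Dia s at some successor in {b, f}.
  At b: Dia s is false.
  At f: Dia s is false.
So Dia Dia s is false at f.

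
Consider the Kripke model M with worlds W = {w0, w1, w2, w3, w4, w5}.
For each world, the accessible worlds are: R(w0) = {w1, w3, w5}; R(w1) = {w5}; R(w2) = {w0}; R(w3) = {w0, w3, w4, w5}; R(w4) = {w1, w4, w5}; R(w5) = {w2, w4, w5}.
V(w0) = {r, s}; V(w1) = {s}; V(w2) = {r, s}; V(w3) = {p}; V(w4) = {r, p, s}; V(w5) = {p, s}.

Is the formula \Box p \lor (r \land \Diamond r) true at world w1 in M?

At w1: \Box p is true, r \land \Diamond r is false, so \Box p \lor (r \land \Diamond r) is true.
  At w1: \Box p requires p at every successor {w5}.
    At w5: p is true.
  So \Box p is true at w1.
  At w1: r is false, \Diamond r is false, so r \land \Diamond r is false.
    At w1: \Diamond r requires r at some successor in {w5}.
      At w5: r is false.
    So \Diamond r is false at w1.

Yes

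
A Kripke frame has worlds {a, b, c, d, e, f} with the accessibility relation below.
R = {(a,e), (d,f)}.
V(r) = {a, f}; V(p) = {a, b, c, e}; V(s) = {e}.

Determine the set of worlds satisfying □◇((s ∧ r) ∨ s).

Recall that □ψ holds at a world iff ψ holds at every accessible world, and ◇ψ holds iff ψ holds at some accessible world.
Let φ = □◇((s ∧ r) ∨ s). Evaluate φ at each world:
  a (successors {e}): φ is false.
  b (successors ∅): φ is true.
  c (successors ∅): φ is true.
  d (successors {f}): φ is false.
  e (successors ∅): φ is true.
  f (successors ∅): φ is true.
For instance, at d:
  At d: □◇((s ∧ r) ∨ s) requires ◇((s ∧ r) ∨ s) at every successor {f}.
    ◇((s ∧ r) ∨ s) fails at f, so □◇((s ∧ r) ∨ s) is false at d.
      At f: no accessible worlds, so ◇((s ∧ r) ∨ s) is false.
Satisfying worlds: {b, c, e, f}

b, c, e, f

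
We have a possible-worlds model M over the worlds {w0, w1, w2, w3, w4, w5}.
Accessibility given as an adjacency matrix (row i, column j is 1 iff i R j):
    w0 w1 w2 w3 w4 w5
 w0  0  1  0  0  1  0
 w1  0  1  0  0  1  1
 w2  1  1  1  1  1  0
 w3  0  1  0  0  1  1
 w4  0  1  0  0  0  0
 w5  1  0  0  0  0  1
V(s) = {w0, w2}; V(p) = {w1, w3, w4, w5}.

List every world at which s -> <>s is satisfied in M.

w1, w2, w3, w4, w5

Let φ = s -> <>s. Evaluate φ at each world:
  w0 (successors {w1, w4}): φ is false.
  w1 (successors {w1, w4, w5}): φ is true.
  w2 (successors {w0, w1, w2, w3, w4}): φ is true.
  w3 (successors {w1, w4, w5}): φ is true.
  w4 (successors {w1}): φ is true.
  w5 (successors {w0, w5}): φ is true.
For instance, at w3:
  At w3: s is false, <>s is false, so s -> <>s is true.
    At w3: <>s requires s at some successor in {w1, w4, w5}.
      At w1: s is false.
      At w4: s is false.
      At w5: s is false.
    So <>s is false at w3.
Satisfying worlds: {w1, w2, w3, w4, w5}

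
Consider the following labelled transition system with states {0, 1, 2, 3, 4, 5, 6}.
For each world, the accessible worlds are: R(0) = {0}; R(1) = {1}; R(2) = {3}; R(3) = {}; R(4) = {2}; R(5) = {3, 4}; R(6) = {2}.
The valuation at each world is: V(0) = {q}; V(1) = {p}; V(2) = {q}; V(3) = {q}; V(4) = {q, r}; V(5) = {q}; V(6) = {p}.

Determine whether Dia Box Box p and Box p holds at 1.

Yes

Recall that Box ψ holds at a world iff ψ holds at every accessible world, and Dia ψ holds iff ψ holds at some accessible world.
At 1: Dia Box Box p is true, Box p is true, so Dia Box Box p and Box p is true.
  At 1: Dia Box Box p requires Box Box p at some successor in {1}.
    Box Box p holds at 1, so Dia Box Box p is true at 1.
      At 1: Box Box p requires Box p at every successor {1}.
        At 1: Box p is true.
      So Box Box p is true at 1.
  At 1: Box p requires p at every successor {1}.
    At 1: p is true.
  So Box p is true at 1.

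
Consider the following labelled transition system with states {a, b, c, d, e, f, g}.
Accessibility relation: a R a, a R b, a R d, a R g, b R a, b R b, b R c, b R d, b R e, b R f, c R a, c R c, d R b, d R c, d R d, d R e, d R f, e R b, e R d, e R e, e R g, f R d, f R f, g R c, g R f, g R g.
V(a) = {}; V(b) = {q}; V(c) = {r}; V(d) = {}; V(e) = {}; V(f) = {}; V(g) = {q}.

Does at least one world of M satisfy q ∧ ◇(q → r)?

Yes

Let φ = q ∧ ◇(q → r). Evaluate φ at each world:
  a (successors {a, b, d, g}): φ is false.
  b (successors {a, b, c, d, e, f}): φ is true.
  c (successors {a, c}): φ is false.
  d (successors {b, c, d, e, f}): φ is false.
  e (successors {b, d, e, g}): φ is false.
  f (successors {d, f}): φ is false.
  g (successors {c, f, g}): φ is true.
Detail at b (witness):
  At b: q is true, ◇(q → r) is true, so q ∧ ◇(q → r) is true.
    At b: ◇(q → r) requires q → r at some successor in {a, b, c, d, e, f}.
      q → r holds at a, so ◇(q → r) is true at b.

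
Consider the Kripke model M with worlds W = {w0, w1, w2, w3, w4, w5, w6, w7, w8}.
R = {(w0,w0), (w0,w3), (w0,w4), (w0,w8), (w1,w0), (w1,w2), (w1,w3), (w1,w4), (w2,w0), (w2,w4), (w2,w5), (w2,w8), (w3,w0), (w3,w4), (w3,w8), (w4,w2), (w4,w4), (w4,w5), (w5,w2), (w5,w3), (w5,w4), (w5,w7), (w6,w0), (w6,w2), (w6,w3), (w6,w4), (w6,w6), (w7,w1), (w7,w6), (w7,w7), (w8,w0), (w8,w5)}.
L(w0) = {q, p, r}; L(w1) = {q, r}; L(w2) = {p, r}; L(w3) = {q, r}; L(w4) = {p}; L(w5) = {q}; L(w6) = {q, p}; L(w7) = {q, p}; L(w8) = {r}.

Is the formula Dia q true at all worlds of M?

Yes

Let φ = Dia q. Evaluate φ at each world:
  w0 (successors {w0, w3, w4, w8}): φ is true.
  w1 (successors {w0, w2, w3, w4}): φ is true.
  w2 (successors {w0, w4, w5, w8}): φ is true.
  w3 (successors {w0, w4, w8}): φ is true.
  w4 (successors {w2, w4, w5}): φ is true.
  w5 (successors {w2, w3, w4, w7}): φ is true.
  w6 (successors {w0, w2, w3, w4, w6}): φ is true.
  w7 (successors {w1, w6, w7}): φ is true.
  w8 (successors {w0, w5}): φ is true.
For instance, at w2:
  At w2: Dia q requires q at some successor in {w0, w4, w5, w8}.
    q holds at w0, so Dia q is true at w2.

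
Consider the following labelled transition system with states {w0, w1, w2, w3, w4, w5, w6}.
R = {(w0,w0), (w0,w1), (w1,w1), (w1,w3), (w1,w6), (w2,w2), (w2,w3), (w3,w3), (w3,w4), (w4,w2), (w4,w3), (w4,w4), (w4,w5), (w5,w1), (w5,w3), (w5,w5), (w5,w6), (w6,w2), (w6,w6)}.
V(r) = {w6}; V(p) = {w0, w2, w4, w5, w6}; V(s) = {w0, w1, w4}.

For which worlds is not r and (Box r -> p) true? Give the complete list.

Let φ = not r and (Box r -> p). Evaluate φ at each world:
  w0 (successors {w0, w1}): φ is true.
  w1 (successors {w1, w3, w6}): φ is true.
  w2 (successors {w2, w3}): φ is true.
  w3 (successors {w3, w4}): φ is true.
  w4 (successors {w2, w3, w4, w5}): φ is true.
  w5 (successors {w1, w3, w5, w6}): φ is true.
  w6 (successors {w2, w6}): φ is false.
For instance, at w0:
  At w0: not r is true, Box r -> p is true, so not r and (Box r -> p) is true.
    At w0: Box r is false, p is true, so Box r -> p is true.
      At w0: Box r requires r at every successor {w0, w1}.
        r fails at w0, so Box r is false at w0.
Satisfying worlds: {w0, w1, w2, w3, w4, w5}

w0, w1, w2, w3, w4, w5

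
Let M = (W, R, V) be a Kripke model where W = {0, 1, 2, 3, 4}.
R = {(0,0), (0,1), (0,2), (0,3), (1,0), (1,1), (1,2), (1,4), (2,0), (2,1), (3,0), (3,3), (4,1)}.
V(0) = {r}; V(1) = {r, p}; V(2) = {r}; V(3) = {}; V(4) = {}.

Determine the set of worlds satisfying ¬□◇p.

0, 3

Recall that □ψ holds at a world iff ψ holds at every accessible world, and ◇ψ holds iff ψ holds at some accessible world.
Let φ = ¬□◇p. Evaluate φ at each world:
  0 (successors {0, 1, 2, 3}): φ is true.
  1 (successors {0, 1, 2, 4}): φ is false.
  2 (successors {0, 1}): φ is false.
  3 (successors {0, 3}): φ is true.
  4 (successors {1}): φ is false.
For instance, at 1:
  At 1: □◇p is true, so ¬□◇p is false.
    At 1: □◇p requires ◇p at every successor {0, 1, 2, 4}.
      At 0: ◇p is true.
      At 1: ◇p is true.
      At 2: ◇p is true.
      At 4: ◇p is true.
    So □◇p is true at 1.
Satisfying worlds: {0, 3}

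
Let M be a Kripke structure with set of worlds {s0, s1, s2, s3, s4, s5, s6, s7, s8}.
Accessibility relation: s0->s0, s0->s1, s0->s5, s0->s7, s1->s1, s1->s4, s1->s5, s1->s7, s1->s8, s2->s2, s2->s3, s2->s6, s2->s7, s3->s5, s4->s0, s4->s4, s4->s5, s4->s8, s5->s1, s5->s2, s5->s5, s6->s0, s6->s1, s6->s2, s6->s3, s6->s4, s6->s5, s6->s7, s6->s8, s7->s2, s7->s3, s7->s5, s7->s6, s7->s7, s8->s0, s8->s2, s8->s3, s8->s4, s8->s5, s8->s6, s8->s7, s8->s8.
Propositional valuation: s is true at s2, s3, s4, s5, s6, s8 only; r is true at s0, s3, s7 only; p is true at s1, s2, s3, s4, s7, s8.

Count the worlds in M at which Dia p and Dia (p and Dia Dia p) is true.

Recall that Dia ψ holds at a world iff ψ holds at some accessible world.
Let φ = Dia p and Dia (p and Dia Dia p). Evaluate φ at each world:
  s0 (successors {s0, s1, s5, s7}): φ is true.
  s1 (successors {s1, s4, s5, s7, s8}): φ is true.
  s2 (successors {s2, s3, s6, s7}): φ is true.
  s3 (successors {s5}): φ is false.
  s4 (successors {s0, s4, s5, s8}): φ is true.
  s5 (successors {s1, s2, s5}): φ is true.
  s6 (successors {s0, s1, s2, s3, s4, s5, s7, s8}): φ is true.
  s7 (successors {s2, s3, s5, s6, s7}): φ is true.
  s8 (successors {s0, s2, s3, s4, s5, s6, s7, s8}): φ is true.
For instance, at s1:
  At s1: Dia p is true, Dia (p and Dia Dia p) is true, so Dia p and Dia (p and Dia Dia p) is true.
    At s1: Dia p requires p at some successor in {s1, s4, s5, s7, s8}.
      p holds at s1, so Dia p is true at s1.
    At s1: Dia (p and Dia Dia p) requires p and Dia Dia p at some successor in {s1, s4, s5, s7, s8}.
      p and Dia Dia p holds at s1, so Dia (p and Dia Dia p) is true at s1.
Satisfying worlds: {s0, s1, s2, s4, s5, s6, s7, s8}

8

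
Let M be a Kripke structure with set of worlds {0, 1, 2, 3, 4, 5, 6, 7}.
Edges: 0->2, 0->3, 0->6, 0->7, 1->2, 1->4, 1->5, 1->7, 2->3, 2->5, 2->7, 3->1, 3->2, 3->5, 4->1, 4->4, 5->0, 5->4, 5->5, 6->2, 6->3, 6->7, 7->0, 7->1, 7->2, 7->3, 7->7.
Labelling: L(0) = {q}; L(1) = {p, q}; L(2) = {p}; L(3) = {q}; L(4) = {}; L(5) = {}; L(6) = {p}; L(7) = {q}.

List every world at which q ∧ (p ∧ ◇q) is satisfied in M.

1

Let φ = q ∧ (p ∧ ◇q). Evaluate φ at each world:
  0 (successors {2, 3, 6, 7}): φ is false.
  1 (successors {2, 4, 5, 7}): φ is true.
  2 (successors {3, 5, 7}): φ is false.
  3 (successors {1, 2, 5}): φ is false.
  4 (successors {1, 4}): φ is false.
  5 (successors {0, 4, 5}): φ is false.
  6 (successors {2, 3, 7}): φ is false.
  7 (successors {0, 1, 2, 3, 7}): φ is false.
For instance, at 3:
  At 3: q is true, p ∧ ◇q is false, so q ∧ (p ∧ ◇q) is false.
    At 3: p is false, ◇q is true, so p ∧ ◇q is false.
      At 3: ◇q requires q at some successor in {1, 2, 5}.
        q holds at 1, so ◇q is true at 3.
Satisfying worlds: {1}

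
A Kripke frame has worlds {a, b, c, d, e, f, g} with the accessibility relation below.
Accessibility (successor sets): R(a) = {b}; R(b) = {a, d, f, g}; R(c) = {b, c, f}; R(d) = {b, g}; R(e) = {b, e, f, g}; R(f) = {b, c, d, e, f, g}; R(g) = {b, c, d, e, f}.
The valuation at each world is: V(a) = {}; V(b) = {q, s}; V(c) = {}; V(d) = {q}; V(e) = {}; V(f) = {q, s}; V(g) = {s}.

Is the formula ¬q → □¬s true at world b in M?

At b: ¬q is false, □¬s is false, so ¬q → □¬s is true.
  At b: □¬s requires ¬s at every successor {a, d, f, g}.
    ¬s fails at f, so □¬s is false at b.

Yes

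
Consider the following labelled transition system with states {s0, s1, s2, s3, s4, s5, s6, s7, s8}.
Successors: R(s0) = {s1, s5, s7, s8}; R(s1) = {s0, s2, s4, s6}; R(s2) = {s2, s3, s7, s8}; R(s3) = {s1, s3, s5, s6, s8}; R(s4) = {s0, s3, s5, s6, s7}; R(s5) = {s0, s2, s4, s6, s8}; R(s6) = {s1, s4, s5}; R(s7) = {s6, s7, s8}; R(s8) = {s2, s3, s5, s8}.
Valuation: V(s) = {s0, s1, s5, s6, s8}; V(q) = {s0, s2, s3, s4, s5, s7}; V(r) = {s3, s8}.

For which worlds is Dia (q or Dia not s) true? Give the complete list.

Let φ = Dia (q or Dia not s). Evaluate φ at each world:
  s0 (successors {s1, s5, s7, s8}): φ is true.
  s1 (successors {s0, s2, s4, s6}): φ is true.
  s2 (successors {s2, s3, s7, s8}): φ is true.
  s3 (successors {s1, s3, s5, s6, s8}): φ is true.
  s4 (successors {s0, s3, s5, s6, s7}): φ is true.
  s5 (successors {s0, s2, s4, s6, s8}): φ is true.
  s6 (successors {s1, s4, s5}): φ is true.
  s7 (successors {s6, s7, s8}): φ is true.
  s8 (successors {s2, s3, s5, s8}): φ is true.
For instance, at s8:
  At s8: Dia (q or Dia not s) requires q or Dia not s at some successor in {s2, s3, s5, s8}.
    q or Dia not s holds at s2, so Dia (q or Dia not s) is true at s8.
      At s2: q is true, Dia not s is true, so q or Dia not s is true.
Satisfying worlds: {s0, s1, s2, s3, s4, s5, s6, s7, s8}

s0, s1, s2, s3, s4, s5, s6, s7, s8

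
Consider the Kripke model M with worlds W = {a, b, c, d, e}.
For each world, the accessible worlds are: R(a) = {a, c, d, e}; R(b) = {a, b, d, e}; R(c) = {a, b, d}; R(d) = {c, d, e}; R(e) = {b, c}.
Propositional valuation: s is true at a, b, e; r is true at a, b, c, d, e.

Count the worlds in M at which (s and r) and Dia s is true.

Let φ = (s and r) and Dia s. Evaluate φ at each world:
  a (successors {a, c, d, e}): φ is true.
  b (successors {a, b, d, e}): φ is true.
  c (successors {a, b, d}): φ is false.
  d (successors {c, d, e}): φ is false.
  e (successors {b, c}): φ is true.
For instance, at e:
  At e: s and r is true, Dia s is true, so (s and r) and Dia s is true.
    At e: Dia s requires s at some successor in {b, c}.
      s holds at b, so Dia s is true at e.
Satisfying worlds: {a, b, e}

3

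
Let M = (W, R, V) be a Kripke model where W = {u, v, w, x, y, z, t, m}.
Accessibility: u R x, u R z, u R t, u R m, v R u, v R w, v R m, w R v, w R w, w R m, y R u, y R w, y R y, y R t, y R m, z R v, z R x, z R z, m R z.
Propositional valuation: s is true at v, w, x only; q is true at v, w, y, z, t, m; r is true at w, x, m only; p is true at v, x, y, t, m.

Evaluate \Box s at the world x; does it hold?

At x: no accessible worlds, so \Box s holds vacuously.

Yes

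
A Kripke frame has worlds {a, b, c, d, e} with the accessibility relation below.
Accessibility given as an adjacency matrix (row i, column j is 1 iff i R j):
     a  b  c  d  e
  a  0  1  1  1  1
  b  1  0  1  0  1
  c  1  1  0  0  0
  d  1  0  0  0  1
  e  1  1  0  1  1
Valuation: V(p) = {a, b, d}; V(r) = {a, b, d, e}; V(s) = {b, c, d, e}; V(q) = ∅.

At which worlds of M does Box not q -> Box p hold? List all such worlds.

Recall that Box ψ holds at a world iff ψ holds at every accessible world, and Dia ψ holds iff ψ holds at some accessible world.
Let φ = Box not q -> Box p. Evaluate φ at each world:
  a (successors {b, c, d, e}): φ is false.
  b (successors {a, c, e}): φ is false.
  c (successors {a, b}): φ is true.
  d (successors {a, e}): φ is false.
  e (successors {a, b, d, e}): φ is false.
For instance, at a:
  At a: Box not q is true, Box p is false, so Box not q -> Box p is false.
    At a: Box not q requires not q at every successor {b, c, d, e}.
      At b: not q is true.
      At c: not q is true.
      At d: not q is true.
      At e: not q is true.
    So Box not q is true at a.
    At a: Box p requires p at every successor {b, c, d, e}.
      p fails at c, so Box p is false at a.
Satisfying worlds: {c}

c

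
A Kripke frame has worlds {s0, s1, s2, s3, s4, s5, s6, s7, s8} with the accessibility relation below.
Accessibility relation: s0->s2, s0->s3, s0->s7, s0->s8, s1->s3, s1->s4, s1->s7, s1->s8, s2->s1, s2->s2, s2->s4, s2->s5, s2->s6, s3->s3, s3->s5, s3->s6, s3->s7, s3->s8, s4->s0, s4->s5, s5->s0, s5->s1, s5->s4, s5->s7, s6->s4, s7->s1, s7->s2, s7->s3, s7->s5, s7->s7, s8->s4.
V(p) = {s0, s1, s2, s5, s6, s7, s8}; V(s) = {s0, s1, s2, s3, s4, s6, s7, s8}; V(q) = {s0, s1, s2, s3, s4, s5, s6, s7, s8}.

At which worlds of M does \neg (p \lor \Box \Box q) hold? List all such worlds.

none

Let φ = \neg (p \lor \Box \Box q). Evaluate φ at each world:
  s0 (successors {s2, s3, s7, s8}): φ is false.
  s1 (successors {s3, s4, s7, s8}): φ is false.
  s2 (successors {s1, s2, s4, s5, s6}): φ is false.
  s3 (successors {s3, s5, s6, s7, s8}): φ is false.
  s4 (successors {s0, s5}): φ is false.
  s5 (successors {s0, s1, s4, s7}): φ is false.
  s6 (successors {s4}): φ is false.
  s7 (successors {s1, s2, s3, s5, s7}): φ is false.
  s8 (successors {s4}): φ is false.
For instance, at s8:
  At s8: p \lor \Box \Box q is true, so \neg (p \lor \Box \Box q) is false.
    At s8: p is true, \Box \Box q is true, so p \lor \Box \Box q is true.
      At s8: \Box \Box q requires \Box q at every successor {s4}.
        At s4: \Box q is true.
      So \Box \Box q is true at s8.
Satisfying worlds: none.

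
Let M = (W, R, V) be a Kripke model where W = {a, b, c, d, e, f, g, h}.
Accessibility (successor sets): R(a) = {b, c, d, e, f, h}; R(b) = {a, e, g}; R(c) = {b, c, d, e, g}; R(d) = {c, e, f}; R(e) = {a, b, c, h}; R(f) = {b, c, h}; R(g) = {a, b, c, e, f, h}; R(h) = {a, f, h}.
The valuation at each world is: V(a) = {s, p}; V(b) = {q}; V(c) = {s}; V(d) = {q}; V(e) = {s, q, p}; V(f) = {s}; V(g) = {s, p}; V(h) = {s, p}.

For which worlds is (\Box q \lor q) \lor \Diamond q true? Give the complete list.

a, b, c, d, e, f, g

Recall that \Box ψ holds at a world iff ψ holds at every accessible world, and \Diamond ψ holds iff ψ holds at some accessible world.
Let φ = (\Box q \lor q) \lor \Diamond q. Evaluate φ at each world:
  a (successors {b, c, d, e, f, h}): φ is true.
  b (successors {a, e, g}): φ is true.
  c (successors {b, c, d, e, g}): φ is true.
  d (successors {c, e, f}): φ is true.
  e (successors {a, b, c, h}): φ is true.
  f (successors {b, c, h}): φ is true.
  g (successors {a, b, c, e, f, h}): φ is true.
  h (successors {a, f, h}): φ is false.
For instance, at e:
  At e: \Box q \lor q is true, \Diamond q is true, so (\Box q \lor q) \lor \Diamond q is true.
    At e: \Box q is false, q is true, so \Box q \lor q is true.
      At e: \Box q requires q at every successor {a, b, c, h}.
        q fails at a, so \Box q is false at e.
    At e: \Diamond q requires q at some successor in {a, b, c, h}.
      q holds at b, so \Diamond q is true at e.
Satisfying worlds: {a, b, c, d, e, f, g}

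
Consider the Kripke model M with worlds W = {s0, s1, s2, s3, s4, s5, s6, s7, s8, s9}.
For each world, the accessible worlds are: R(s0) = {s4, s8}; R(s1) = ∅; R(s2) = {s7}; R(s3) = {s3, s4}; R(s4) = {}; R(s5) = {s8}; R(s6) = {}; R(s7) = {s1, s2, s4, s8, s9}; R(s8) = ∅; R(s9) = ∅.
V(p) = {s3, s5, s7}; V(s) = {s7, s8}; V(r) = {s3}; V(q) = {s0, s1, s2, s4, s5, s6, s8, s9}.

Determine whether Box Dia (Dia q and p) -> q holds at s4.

Recall that Box ψ holds at a world iff ψ holds at every accessible world, and Dia ψ holds iff ψ holds at some accessible world.
At s4: Box Dia (Dia q and p) is true, q is true, so Box Dia (Dia q and p) -> q is true.
  At s4: no accessible worlds, so Box Dia (Dia q and p) holds vacuously.

Yes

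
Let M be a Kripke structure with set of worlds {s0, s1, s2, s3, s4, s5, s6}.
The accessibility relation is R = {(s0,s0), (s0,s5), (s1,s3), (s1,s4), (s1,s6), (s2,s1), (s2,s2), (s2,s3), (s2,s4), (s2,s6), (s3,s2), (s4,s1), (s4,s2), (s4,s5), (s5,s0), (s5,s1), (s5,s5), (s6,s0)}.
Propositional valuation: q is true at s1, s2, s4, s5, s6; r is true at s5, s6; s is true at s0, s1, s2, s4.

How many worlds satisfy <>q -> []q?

Let φ = <>q -> []q. Evaluate φ at each world:
  s0 (successors {s0, s5}): φ is false.
  s1 (successors {s3, s4, s6}): φ is false.
  s2 (successors {s1, s2, s3, s4, s6}): φ is false.
  s3 (successors {s2}): φ is true.
  s4 (successors {s1, s2, s5}): φ is true.
  s5 (successors {s0, s1, s5}): φ is false.
  s6 (successors {s0}): φ is true.
For instance, at s1:
  At s1: <>q is true, []q is false, so <>q -> []q is false.
    At s1: <>q requires q at some successor in {s3, s4, s6}.
      q holds at s4, so <>q is true at s1.
    At s1: []q requires q at every successor {s3, s4, s6}.
      q fails at s3, so []q is false at s1.
Satisfying worlds: {s3, s4, s6}

3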